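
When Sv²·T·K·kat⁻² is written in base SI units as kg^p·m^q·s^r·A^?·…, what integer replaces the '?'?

-1

Sv = m²·s⁻².
So Sv² = m⁴·s⁻⁴.
T = kg·s⁻²·A⁻¹.
kat = s⁻¹·mol.
So kat⁻² = s²·mol⁻².
Combining: Sv²·T·K·kat⁻² = (m⁴·s⁻⁴) · (kg·s⁻²·A⁻¹) · K · (s²·mol⁻²) = kg·m⁴·s⁻⁴·A⁻¹·K·mol⁻².
The exponent of A is -1.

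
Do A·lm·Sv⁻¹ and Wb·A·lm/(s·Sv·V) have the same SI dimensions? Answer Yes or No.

Yes

Left side:
  lm = cd.
  Sv = m²·s⁻².
  So Sv⁻¹ = m⁻²·s².
  Combining: A·lm·Sv⁻¹ = A · cd · (m⁻²·s²) = m⁻²·s²·A·cd.
Right side:
  Wb = V·s (flux: a volt is a weber per second),
      = kg·m²·s⁻²·A⁻¹.
  lm = cd·sr = cd (luminous flux; sr is dimensionless).
  Sv = J/kg (equivalent dose = energy per mass),
      = m²·s⁻².
  So Sv⁻¹ = m⁻²·s².
  V = W/A (potential = power per current),
      = kg·m²·s⁻³·A⁻¹.
  So V⁻¹ = kg⁻¹·m⁻²·s³·A.
  Combining: Wb·A·lm·s⁻¹·Sv⁻¹·V⁻¹ = (kg·m²·s⁻²·A⁻¹) · A · cd · s⁻¹ · (m⁻²·s²) · (kg⁻¹·m⁻²·s³·A) = m⁻²·s²·A·cd.
Both reduce to m⁻²·s²·A·cd.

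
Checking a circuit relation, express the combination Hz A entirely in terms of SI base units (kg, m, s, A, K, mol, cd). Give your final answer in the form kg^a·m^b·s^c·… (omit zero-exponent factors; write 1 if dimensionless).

s⁻¹·A

Hz = 1/s = s⁻¹ (frequency is cycles per second).
Combining: Hz·A = s⁻¹ · A = s⁻¹·A.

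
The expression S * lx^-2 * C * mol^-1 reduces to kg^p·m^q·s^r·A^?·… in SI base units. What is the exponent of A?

S = 1/Ω (conductance is reciprocal resistance),
    = kg⁻¹·m⁻²·s³·A².
lx = lm/m² (illuminance = luminous flux per area),
    = m⁻²·cd.
So lx⁻² = m⁴·cd⁻².
C = A·s = s·A (charge = current × time).
Combining: S·lx⁻²·C·mol⁻¹ = (kg⁻¹·m⁻²·s³·A²) · (m⁴·cd⁻²) · (s·A) · mol⁻¹ = kg⁻¹·m²·s⁴·A³·mol⁻¹·cd⁻².
The exponent of A is 3.

3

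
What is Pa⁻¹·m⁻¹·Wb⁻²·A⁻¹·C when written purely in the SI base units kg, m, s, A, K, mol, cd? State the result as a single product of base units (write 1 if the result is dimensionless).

kg⁻³·m⁻⁴·s⁷·A²

Pa = kg·m⁻¹·s⁻².
So Pa⁻¹ = kg⁻¹·m·s².
Wb = kg·m²·s⁻²·A⁻¹.
So Wb⁻² = kg⁻²·m⁻⁴·s⁴·A².
C = s·A.
Combining: Pa⁻¹·m⁻¹·Wb⁻²·A⁻¹·C = (kg⁻¹·m·s²) · m⁻¹ · (kg⁻²·m⁻⁴·s⁴·A²) · A⁻¹ · (s·A) = kg⁻³·m⁻⁴·s⁷·A².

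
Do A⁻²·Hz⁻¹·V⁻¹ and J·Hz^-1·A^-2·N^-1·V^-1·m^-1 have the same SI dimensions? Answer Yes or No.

Yes

Left side:
  Hz = 1/s = s⁻¹ (frequency is cycles per second).
  So Hz⁻¹ = s.
  V = W/A (potential = power per current),
      = kg·m²·s⁻³·A⁻¹.
  So V⁻¹ = kg⁻¹·m⁻²·s³·A.
  Combining: A⁻²·Hz⁻¹·V⁻¹ = A⁻² · s · (kg⁻¹·m⁻²·s³·A) = kg⁻¹·m⁻²·s⁴·A⁻¹.
Right side:
  J = kg·m²·s⁻².
  Hz = s⁻¹.
  So Hz⁻¹ = s.
  N = kg·m·s⁻².
  So N⁻¹ = kg⁻¹·m⁻¹·s².
  V = kg·m²·s⁻³·A⁻¹.
  So V⁻¹ = kg⁻¹·m⁻²·s³·A.
  Combining: J·Hz⁻¹·A⁻²·N⁻¹·V⁻¹·m⁻¹ = (kg·m²·s⁻²) · s · A⁻² · (kg⁻¹·m⁻¹·s²) · (kg⁻¹·m⁻²·s³·A) · m⁻¹ = kg⁻¹·m⁻²·s⁴·A⁻¹.
Both reduce to kg⁻¹·m⁻²·s⁴·A⁻¹.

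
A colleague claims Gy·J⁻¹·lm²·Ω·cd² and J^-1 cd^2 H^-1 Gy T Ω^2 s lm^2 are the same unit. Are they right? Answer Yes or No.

Left side:
  Gy = m²·s⁻².
  J = kg·m²·s⁻².
  So J⁻¹ = kg⁻¹·m⁻²·s².
  lm = cd.
  So lm² = cd².
  Ω = kg·m²·s⁻³·A⁻².
  Combining: Gy·J⁻¹·lm²·Ω·cd² = (m²·s⁻²) · (kg⁻¹·m⁻²·s²) · cd² · (kg·m²·s⁻³·A⁻²) · cd² = m²·s⁻³·A⁻²·cd⁴.
Right side:
  J = kg·m²·s⁻².
  So J⁻¹ = kg⁻¹·m⁻²·s².
  H = kg·m²·s⁻²·A⁻².
  So H⁻¹ = kg⁻¹·m⁻²·s²·A².
  Gy = m²·s⁻².
  T = kg·s⁻²·A⁻¹.
  Ω = kg·m²·s⁻³·A⁻².
  So Ω² = kg²·m⁴·s⁻⁶·A⁻⁴.
  lm = cd.
  So lm² = cd².
  Combining: J⁻¹·cd²·H⁻¹·Gy·T·Ω²·s·lm² = (kg⁻¹·m⁻²·s²) · cd² · (kg⁻¹·m⁻²·s²·A²) · (m²·s⁻²) · (kg·s⁻²·A⁻¹) · (kg²·m⁴·s⁻⁶·A⁻⁴) · s · cd² = kg·m²·s⁻⁵·A⁻³·cd⁴.
Left is m²·s⁻³·A⁻²·cd⁴; right is kg·m²·s⁻⁵·A⁻³·cd⁴ — different.

No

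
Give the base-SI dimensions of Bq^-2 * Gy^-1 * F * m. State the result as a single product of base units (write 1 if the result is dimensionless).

kg⁻¹·m⁻³·s⁸·A²

Bq = s⁻¹.
So Bq⁻² = s².
Gy = m²·s⁻².
So Gy⁻¹ = m⁻²·s².
F = kg⁻¹·m⁻²·s⁴·A².
Combining: Bq⁻²·Gy⁻¹·F·m = s² · (m⁻²·s²) · (kg⁻¹·m⁻²·s⁴·A²) · m = kg⁻¹·m⁻³·s⁸·A².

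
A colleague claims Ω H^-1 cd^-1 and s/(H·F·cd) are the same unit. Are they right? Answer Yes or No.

Yes

Left side:
  Ω = kg·m²·s⁻³·A⁻².
  H = kg·m²·s⁻²·A⁻².
  So H⁻¹ = kg⁻¹·m⁻²·s²·A².
  Combining: Ω·H⁻¹·cd⁻¹ = (kg·m²·s⁻³·A⁻²) · (kg⁻¹·m⁻²·s²·A²) · cd⁻¹ = s⁻¹·cd⁻¹.
Right side:
  H = Wb/A (inductance = flux per current),
      = kg·m²·s⁻²·A⁻².
  So H⁻¹ = kg⁻¹·m⁻²·s²·A².
  F = C/V (capacitance = charge per voltage),
      = A·s/(kg·m²·s⁻³·A⁻¹) (substituting C and V),
      = kg⁻¹·m⁻²·s⁴·A².
  So F⁻¹ = kg·m²·s⁻⁴·A⁻².
  Combining: H⁻¹·F⁻¹·s·cd⁻¹ = (kg⁻¹·m⁻²·s²·A²) · (kg·m²·s⁻⁴·A⁻²) · s · cd⁻¹ = s⁻¹·cd⁻¹.
Both reduce to s⁻¹·cd⁻¹.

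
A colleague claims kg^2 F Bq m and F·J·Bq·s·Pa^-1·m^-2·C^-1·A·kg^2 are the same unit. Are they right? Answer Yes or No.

Yes

Left side:
  F = C/V (capacitance = charge per voltage),
      = A·s/(kg·m²·s⁻³·A⁻¹) (substituting C and V),
      = kg⁻¹·m⁻²·s⁴·A².
  Bq = 1/s = s⁻¹ (activity is decays per second).
  Combining: kg²·F·Bq·m = kg² · (kg⁻¹·m⁻²·s⁴·A²) · s⁻¹ · m = kg·m⁻¹·s³·A².
Right side:
  F = C/V (capacitance = charge per voltage),
      = A·s/(kg·m²·s⁻³·A⁻¹) (substituting C and V),
      = kg⁻¹·m⁻²·s⁴·A².
  J = N·m (work = force × distance),
      = kg·m²·s⁻².
  Bq = 1/s = s⁻¹ (activity is decays per second).
  Pa = N/m² (pressure = force per area),
      = kg·m⁻¹·s⁻².
  So Pa⁻¹ = kg⁻¹·m·s².
  C = A·s = s·A (charge = current × time).
  So C⁻¹ = s⁻¹·A⁻¹.
  Combining: F·J·Bq·s·Pa⁻¹·m⁻²·C⁻¹·A·kg² = (kg⁻¹·m⁻²·s⁴·A²) · (kg·m²·s⁻²) · s⁻¹ · s · (kg⁻¹·m·s²) · m⁻² · (s⁻¹·A⁻¹) · A · kg² = kg·m⁻¹·s³·A².
Both reduce to kg·m⁻¹·s³·A².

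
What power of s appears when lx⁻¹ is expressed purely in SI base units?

lx = m⁻²·cd.
So lx⁻¹ = m²·cd⁻¹.
The exponent of s is 0.

0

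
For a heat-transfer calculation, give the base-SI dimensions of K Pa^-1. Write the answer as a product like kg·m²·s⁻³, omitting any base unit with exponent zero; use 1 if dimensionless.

Pa = N/m² (pressure = force per area),
    = kg·m⁻¹·s⁻².
So Pa⁻¹ = kg⁻¹·m·s².
Combining: K·Pa⁻¹ = K · (kg⁻¹·m·s²) = kg⁻¹·m·s²·K.

kg⁻¹·m·s²·K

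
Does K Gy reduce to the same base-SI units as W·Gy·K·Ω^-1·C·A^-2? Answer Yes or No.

Left side:
  Gy = m²·s⁻².
  Combining: K·Gy = K · (m²·s⁻²) = m²·s⁻²·K.
Right side:
  W = kg·m²·s⁻³.
  Gy = m²·s⁻².
  Ω = kg·m²·s⁻³·A⁻².
  So Ω⁻¹ = kg⁻¹·m⁻²·s³·A².
  C = s·A.
  Combining: W·Gy·K·Ω⁻¹·C·A⁻² = (kg·m²·s⁻³) · (m²·s⁻²) · K · (kg⁻¹·m⁻²·s³·A²) · (s·A) · A⁻² = m²·s⁻¹·A·K.
Left is m²·s⁻²·K; right is m²·s⁻¹·A·K — different.

No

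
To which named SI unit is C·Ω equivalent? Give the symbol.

Wb

C = s·A.
Ω = kg·m²·s⁻³·A⁻².
Combining: C·Ω = (s·A) · (kg·m²·s⁻³·A⁻²) = kg·m²·s⁻²·A⁻¹.
kg·m²·s⁻²·A⁻¹ is the base-SI form of the weber.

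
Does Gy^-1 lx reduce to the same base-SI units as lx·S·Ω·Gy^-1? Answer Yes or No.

Yes

Left side:
  Gy = J/kg (absorbed dose = energy per mass),
      = m²·s⁻².
  So Gy⁻¹ = m⁻²·s².
  lx = lm/m² (illuminance = luminous flux per area),
      = m⁻²·cd.
  Combining: Gy⁻¹·lx = (m⁻²·s²) · (m⁻²·cd) = m⁻⁴·s²·cd.
Right side:
  lx = lm/m² (illuminance = luminous flux per area),
      = m⁻²·cd.
  S = 1/Ω (conductance is reciprocal resistance),
      = kg⁻¹·m⁻²·s³·A².
  Ω = V/A (resistance = voltage per current),
      = kg·m²·s⁻³·A⁻².
  Gy = J/kg (absorbed dose = energy per mass),
      = m²·s⁻².
  So Gy⁻¹ = m⁻²·s².
  Combining: lx·S·Ω·Gy⁻¹ = (m⁻²·cd) · (kg⁻¹·m⁻²·s³·A²) · (kg·m²·s⁻³·A⁻²) · (m⁻²·s²) = m⁻⁴·s²·cd.
Both reduce to m⁻⁴·s²·cd.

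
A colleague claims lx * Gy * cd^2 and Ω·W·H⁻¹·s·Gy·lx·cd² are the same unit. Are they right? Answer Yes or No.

Left side:
  lx = m⁻²·cd.
  Gy = m²·s⁻².
  Combining: lx·Gy·cd² = (m⁻²·cd) · (m²·s⁻²) · cd² = s⁻²·cd³.
Right side:
  Ω = V/A (resistance = voltage per current),
      = kg·m²·s⁻³·A⁻².
  W = J/s (power = energy per time),
      = kg·m²·s⁻³.
  H = Wb/A (inductance = flux per current),
      = kg·m²·s⁻²·A⁻².
  So H⁻¹ = kg⁻¹·m⁻²·s²·A².
  Gy = J/kg (absorbed dose = energy per mass),
      = m²·s⁻².
  lx = lm/m² (illuminance = luminous flux per area),
      = m⁻²·cd.
  Combining: Ω·W·H⁻¹·s·Gy·lx·cd² = (kg·m²·s⁻³·A⁻²) · (kg·m²·s⁻³) · (kg⁻¹·m⁻²·s²·A²) · s · (m²·s⁻²) · (m⁻²·cd) · cd² = kg·m²·s⁻⁵·cd³.
Left is s⁻²·cd³; right is kg·m²·s⁻⁵·cd³ — different.

No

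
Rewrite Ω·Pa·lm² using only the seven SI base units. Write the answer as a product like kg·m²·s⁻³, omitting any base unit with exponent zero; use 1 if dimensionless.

kg²·m·s⁻⁵·A⁻²·cd²

Ω = kg·m²·s⁻³·A⁻².
Pa = kg·m⁻¹·s⁻².
lm = cd.
So lm² = cd².
Combining: Ω·Pa·lm² = (kg·m²·s⁻³·A⁻²) · (kg·m⁻¹·s⁻²) · cd² = kg²·m·s⁻⁵·A⁻²·cd².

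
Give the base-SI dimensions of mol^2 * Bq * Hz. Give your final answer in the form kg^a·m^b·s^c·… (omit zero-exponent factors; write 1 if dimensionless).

s⁻²·mol²

Bq = s⁻¹.
Hz = s⁻¹.
Combining: mol²·Bq·Hz = mol² · s⁻¹ · s⁻¹ = s⁻²·mol².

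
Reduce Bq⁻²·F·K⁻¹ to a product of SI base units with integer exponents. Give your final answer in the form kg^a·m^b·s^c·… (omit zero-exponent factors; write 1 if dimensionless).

Bq = 1/s = s⁻¹ (activity is decays per second).
So Bq⁻² = s².
F = C/V (capacitance = charge per voltage),
    = A·s/(kg·m²·s⁻³·A⁻¹) (substituting C and V),
    = kg⁻¹·m⁻²·s⁴·A².
Combining: Bq⁻²·F·K⁻¹ = s² · (kg⁻¹·m⁻²·s⁴·A²) · K⁻¹ = kg⁻¹·m⁻²·s⁶·A²·K⁻¹.

kg⁻¹·m⁻²·s⁶·A²·K⁻¹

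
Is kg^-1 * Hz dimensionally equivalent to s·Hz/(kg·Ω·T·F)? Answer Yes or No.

Left side:
  Hz = 1/s = s⁻¹ (frequency is cycles per second).
  Combining: kg⁻¹·Hz = kg⁻¹ · s⁻¹ = kg⁻¹·s⁻¹.
Right side:
  Ω = V/A (resistance = voltage per current),
      = kg·m²·s⁻³·A⁻².
  So Ω⁻¹ = kg⁻¹·m⁻²·s³·A².
  Hz = 1/s = s⁻¹ (frequency is cycles per second).
  T = Wb/m² (flux density = flux per area),
      = kg·s⁻²·A⁻¹.
  So T⁻¹ = kg⁻¹·s²·A.
  F = C/V (capacitance = charge per voltage),
      = A·s/(kg·m²·s⁻³·A⁻¹) (substituting C and V),
      = kg⁻¹·m⁻²·s⁴·A².
  So F⁻¹ = kg·m²·s⁻⁴·A⁻².
  Combining: s·kg⁻¹·Ω⁻¹·Hz·T⁻¹·F⁻¹ = s · kg⁻¹ · (kg⁻¹·m⁻²·s³·A²) · s⁻¹ · (kg⁻¹·s²·A) · (kg·m²·s⁻⁴·A⁻²) = kg⁻²·s·A.
Left is kg⁻¹·s⁻¹; right is kg⁻²·s·A — different.

No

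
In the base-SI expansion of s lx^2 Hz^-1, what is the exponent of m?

lx = lm/m² (illuminance = luminous flux per area),
    = m⁻²·cd.
So lx² = m⁻⁴·cd².
Hz = 1/s = s⁻¹ (frequency is cycles per second).
So Hz⁻¹ = s.
Combining: s·lx²·Hz⁻¹ = s · (m⁻⁴·cd²) · s = m⁻⁴·s²·cd².
The exponent of m is -4.

-4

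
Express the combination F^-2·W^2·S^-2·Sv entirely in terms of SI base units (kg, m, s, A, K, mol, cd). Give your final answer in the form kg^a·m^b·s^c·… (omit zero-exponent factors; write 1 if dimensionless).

F = kg⁻¹·m⁻²·s⁴·A².
So F⁻² = kg²·m⁴·s⁻⁸·A⁻⁴.
W = kg·m²·s⁻³.
So W² = kg²·m⁴·s⁻⁶.
S = kg⁻¹·m⁻²·s³·A².
So S⁻² = kg²·m⁴·s⁻⁶·A⁻⁴.
Sv = m²·s⁻².
Combining: F⁻²·W²·S⁻²·Sv = (kg²·m⁴·s⁻⁸·A⁻⁴) · (kg²·m⁴·s⁻⁶) · (kg²·m⁴·s⁻⁶·A⁻⁴) · (m²·s⁻²) = kg⁶·m¹⁴·s⁻²²·A⁻⁸.

kg⁶·m¹⁴·s⁻²²·A⁻⁸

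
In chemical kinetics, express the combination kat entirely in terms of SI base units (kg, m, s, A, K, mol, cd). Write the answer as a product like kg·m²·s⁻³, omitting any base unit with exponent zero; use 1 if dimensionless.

kat = mol/s = s⁻¹·mol (catalytic activity).

s⁻¹·mol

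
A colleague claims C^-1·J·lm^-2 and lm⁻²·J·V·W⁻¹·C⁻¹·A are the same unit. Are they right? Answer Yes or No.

Yes

Left side:
  C = A·s = s·A (charge = current × time).
  So C⁻¹ = s⁻¹·A⁻¹.
  J = N·m (work = force × distance),
      = kg·m²·s⁻².
  lm = cd·sr = cd (luminous flux; sr is dimensionless).
  So lm⁻² = cd⁻².
  Combining: C⁻¹·J·lm⁻² = (s⁻¹·A⁻¹) · (kg·m²·s⁻²) · cd⁻² = kg·m²·s⁻³·A⁻¹·cd⁻².
Right side:
  lm = cd.
  So lm⁻² = cd⁻².
  J = kg·m²·s⁻².
  V = kg·m²·s⁻³·A⁻¹.
  W = kg·m²·s⁻³.
  So W⁻¹ = kg⁻¹·m⁻²·s³.
  C = s·A.
  So C⁻¹ = s⁻¹·A⁻¹.
  Combining: lm⁻²·J·V·W⁻¹·C⁻¹·A = cd⁻² · (kg·m²·s⁻²) · (kg·m²·s⁻³·A⁻¹) · (kg⁻¹·m⁻²·s³) · (s⁻¹·A⁻¹) · A = kg·m²·s⁻³·A⁻¹·cd⁻².
Both reduce to kg·m²·s⁻³·A⁻¹·cd⁻².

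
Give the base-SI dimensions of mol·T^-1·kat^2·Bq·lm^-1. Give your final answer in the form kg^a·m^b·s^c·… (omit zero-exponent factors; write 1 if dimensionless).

T = kg·s⁻²·A⁻¹.
So T⁻¹ = kg⁻¹·s²·A.
kat = s⁻¹·mol.
So kat² = s⁻²·mol².
Bq = s⁻¹.
lm = cd.
So lm⁻¹ = cd⁻¹.
Combining: mol·T⁻¹·kat²·Bq·lm⁻¹ = mol · (kg⁻¹·s²·A) · (s⁻²·mol²) · s⁻¹ · cd⁻¹ = kg⁻¹·s⁻¹·A·mol³·cd⁻¹.

kg⁻¹·s⁻¹·A·mol³·cd⁻¹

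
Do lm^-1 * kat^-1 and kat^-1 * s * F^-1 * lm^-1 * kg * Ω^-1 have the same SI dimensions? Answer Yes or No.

Left side:
  lm = cd·sr = cd (luminous flux; sr is dimensionless).
  So lm⁻¹ = cd⁻¹.
  kat = mol/s = s⁻¹·mol (catalytic activity).
  So kat⁻¹ = s·mol⁻¹.
  Combining: lm⁻¹·kat⁻¹ = cd⁻¹ · (s·mol⁻¹) = s·mol⁻¹·cd⁻¹.
Right side:
  kat = mol/s = s⁻¹·mol (catalytic activity).
  So kat⁻¹ = s·mol⁻¹.
  F = C/V (capacitance = charge per voltage),
      = A·s/(kg·m²·s⁻³·A⁻¹) (substituting C and V),
      = kg⁻¹·m⁻²·s⁴·A².
  So F⁻¹ = kg·m²·s⁻⁴·A⁻².
  lm = cd·sr = cd (luminous flux; sr is dimensionless).
  So lm⁻¹ = cd⁻¹.
  Ω = V/A (resistance = voltage per current),
      = kg·m²·s⁻³·A⁻².
  So Ω⁻¹ = kg⁻¹·m⁻²·s³·A².
  Combining: kat⁻¹·s·F⁻¹·lm⁻¹·kg·Ω⁻¹ = (s·mol⁻¹) · s · (kg·m²·s⁻⁴·A⁻²) · cd⁻¹ · kg · (kg⁻¹·m⁻²·s³·A²) = kg·s·mol⁻¹·cd⁻¹.
Left is s·mol⁻¹·cd⁻¹; right is kg·s·mol⁻¹·cd⁻¹ — different.

No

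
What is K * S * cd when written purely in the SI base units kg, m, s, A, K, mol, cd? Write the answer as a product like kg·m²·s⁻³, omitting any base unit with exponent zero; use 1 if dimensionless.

S = 1/Ω (conductance is reciprocal resistance),
    = kg⁻¹·m⁻²·s³·A².
Combining: K·S·cd = K · (kg⁻¹·m⁻²·s³·A²) · cd = kg⁻¹·m⁻²·s³·A²·K·cd.

kg⁻¹·m⁻²·s³·A²·K·cd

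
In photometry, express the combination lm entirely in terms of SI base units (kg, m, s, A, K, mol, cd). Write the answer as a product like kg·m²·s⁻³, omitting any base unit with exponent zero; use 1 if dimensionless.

lm = cd.

cd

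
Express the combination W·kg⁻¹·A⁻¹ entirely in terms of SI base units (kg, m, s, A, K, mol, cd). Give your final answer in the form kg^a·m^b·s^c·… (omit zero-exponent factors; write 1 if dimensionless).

m²·s⁻³·A⁻¹

W = J/s (power = energy per time),
    = kg·m²·s⁻³.
Combining: W·kg⁻¹·A⁻¹ = (kg·m²·s⁻³) · kg⁻¹ · A⁻¹ = m²·s⁻³·A⁻¹.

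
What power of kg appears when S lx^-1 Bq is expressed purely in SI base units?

S = 1/Ω (conductance is reciprocal resistance),
    = kg⁻¹·m⁻²·s³·A².
lx = lm/m² (illuminance = luminous flux per area),
    = m⁻²·cd.
So lx⁻¹ = m²·cd⁻¹.
Bq = 1/s = s⁻¹ (activity is decays per second).
Combining: S·lx⁻¹·Bq = (kg⁻¹·m⁻²·s³·A²) · (m²·cd⁻¹) · s⁻¹ = kg⁻¹·s²·A²·cd⁻¹.
The exponent of kg is -1.

-1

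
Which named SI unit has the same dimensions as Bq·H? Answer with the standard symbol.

Bq = 1/s = s⁻¹ (activity is decays per second).
H = Wb/A (inductance = flux per current),
    = kg·m²·s⁻²·A⁻².
Combining: Bq·H = s⁻¹ · (kg·m²·s⁻²·A⁻²) = kg·m²·s⁻³·A⁻².
kg·m²·s⁻³·A⁻² is the base-SI form of the ohm.

Ω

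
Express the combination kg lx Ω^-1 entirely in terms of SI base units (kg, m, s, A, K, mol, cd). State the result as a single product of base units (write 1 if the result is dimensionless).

lx = lm/m² (illuminance = luminous flux per area),
    = m⁻²·cd.
Ω = V/A (resistance = voltage per current),
    = kg·m²·s⁻³·A⁻².
So Ω⁻¹ = kg⁻¹·m⁻²·s³·A².
Combining: kg·lx·Ω⁻¹ = kg · (m⁻²·cd) · (kg⁻¹·m⁻²·s³·A²) = m⁻⁴·s³·A²·cd.

m⁻⁴·s³·A²·cd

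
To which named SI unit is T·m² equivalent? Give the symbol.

Wb

T = kg·s⁻²·A⁻¹.
Combining: T·m² = (kg·s⁻²·A⁻¹) · m² = kg·m²·s⁻²·A⁻¹.
kg·m²·s⁻²·A⁻¹ is the base-SI form of the weber.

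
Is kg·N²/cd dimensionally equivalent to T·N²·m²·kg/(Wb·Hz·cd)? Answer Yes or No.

No

Left side:
  N = kg·m·s⁻².
  So N² = kg²·m²·s⁻⁴.
  Combining: cd⁻¹·kg·N² = cd⁻¹ · kg · (kg²·m²·s⁻⁴) = kg³·m²·s⁻⁴·cd⁻¹.
Right side:
  Wb = V·s (flux: a volt is a weber per second),
      = kg·m²·s⁻²·A⁻¹.
  So Wb⁻¹ = kg⁻¹·m⁻²·s²·A.
  Hz = 1/s = s⁻¹ (frequency is cycles per second).
  So Hz⁻¹ = s.
  T = Wb/m² (flux density = flux per area),
      = kg·s⁻²·A⁻¹.
  N = kg·m/s² = kg·m·s⁻² (force = mass × acceleration).
  So N² = kg²·m²·s⁻⁴.
  Combining: Wb⁻¹·Hz⁻¹·T·N²·m²·kg·cd⁻¹ = (kg⁻¹·m⁻²·s²·A) · s · (kg·s⁻²·A⁻¹) · (kg²·m²·s⁻⁴) · m² · kg · cd⁻¹ = kg³·m²·s⁻³·cd⁻¹.
Left is kg³·m²·s⁻⁴·cd⁻¹; right is kg³·m²·s⁻³·cd⁻¹ — different.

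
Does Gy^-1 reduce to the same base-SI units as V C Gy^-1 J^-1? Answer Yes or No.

Left side:
  Gy = m²·s⁻².
  So Gy⁻¹ = m⁻²·s².
Right side:
  V = kg·m²·s⁻³·A⁻¹.
  C = s·A.
  Gy = m²·s⁻².
  So Gy⁻¹ = m⁻²·s².
  J = kg·m²·s⁻².
  So J⁻¹ = kg⁻¹·m⁻²·s².
  Combining: V·C·Gy⁻¹·J⁻¹ = (kg·m²·s⁻³·A⁻¹) · (s·A) · (m⁻²·s²) · (kg⁻¹·m⁻²·s²) = m⁻²·s².
Both reduce to m⁻²·s².

Yes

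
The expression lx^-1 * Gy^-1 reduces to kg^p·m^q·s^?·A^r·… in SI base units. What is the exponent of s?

lx = lm/m² (illuminance = luminous flux per area),
    = m⁻²·cd.
So lx⁻¹ = m²·cd⁻¹.
Gy = J/kg (absorbed dose = energy per mass),
    = m²·s⁻².
So Gy⁻¹ = m⁻²·s².
Combining: lx⁻¹·Gy⁻¹ = (m²·cd⁻¹) · (m⁻²·s²) = s²·cd⁻¹.
The exponent of s is 2.

2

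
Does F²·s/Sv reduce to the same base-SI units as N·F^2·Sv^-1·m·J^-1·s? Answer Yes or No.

Left side:
  F = C/V (capacitance = charge per voltage),
      = A·s/(kg·m²·s⁻³·A⁻¹) (substituting C and V),
      = kg⁻¹·m⁻²·s⁴·A².
  So F² = kg⁻²·m⁻⁴·s⁸·A⁴.
  Sv = J/kg (equivalent dose = energy per mass),
      = m²·s⁻².
  So Sv⁻¹ = m⁻²·s².
  Combining: F²·s·Sv⁻¹ = (kg⁻²·m⁻⁴·s⁸·A⁴) · s · (m⁻²·s²) = kg⁻²·m⁻⁶·s¹¹·A⁴.
Right side:
  N = kg·m/s² = kg·m·s⁻² (force = mass × acceleration).
  F = C/V (capacitance = charge per voltage),
      = A·s/(kg·m²·s⁻³·A⁻¹) (substituting C and V),
      = kg⁻¹·m⁻²·s⁴·A².
  So F² = kg⁻²·m⁻⁴·s⁸·A⁴.
  Sv = J/kg (equivalent dose = energy per mass),
      = m²·s⁻².
  So Sv⁻¹ = m⁻²·s².
  J = N·m (work = force × distance),
      = kg·m²·s⁻².
  So J⁻¹ = kg⁻¹·m⁻²·s².
  Combining: N·F²·Sv⁻¹·m·J⁻¹·s = (kg·m·s⁻²) · (kg⁻²·m⁻⁴·s⁸·A⁴) · (m⁻²·s²) · m · (kg⁻¹·m⁻²·s²) · s = kg⁻²·m⁻⁶·s¹¹·A⁴.
Both reduce to kg⁻²·m⁻⁶·s¹¹·A⁴.

Yes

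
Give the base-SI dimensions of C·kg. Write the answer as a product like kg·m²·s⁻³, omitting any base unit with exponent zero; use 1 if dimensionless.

kg·s·A

C = s·A.
Combining: C·kg = (s·A) · kg = kg·s·A.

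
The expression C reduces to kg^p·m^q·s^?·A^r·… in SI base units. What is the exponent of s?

1

C = A·s = s·A (charge = current × time).
The exponent of s is 1.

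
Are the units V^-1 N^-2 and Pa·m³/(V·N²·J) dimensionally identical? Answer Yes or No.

Left side:
  V = kg·m²·s⁻³·A⁻¹.
  So V⁻¹ = kg⁻¹·m⁻²·s³·A.
  N = kg·m·s⁻².
  So N⁻² = kg⁻²·m⁻²·s⁴.
  Combining: V⁻¹·N⁻² = (kg⁻¹·m⁻²·s³·A) · (kg⁻²·m⁻²·s⁴) = kg⁻³·m⁻⁴·s⁷·A.
Right side:
  Pa = kg·m⁻¹·s⁻².
  V = kg·m²·s⁻³·A⁻¹.
  So V⁻¹ = kg⁻¹·m⁻²·s³·A.
  N = kg·m·s⁻².
  So N⁻² = kg⁻²·m⁻²·s⁴.
  J = kg·m²·s⁻².
  So J⁻¹ = kg⁻¹·m⁻²·s².
  Combining: Pa·V⁻¹·N⁻²·m³·J⁻¹ = (kg·m⁻¹·s⁻²) · (kg⁻¹·m⁻²·s³·A) · (kg⁻²·m⁻²·s⁴) · m³ · (kg⁻¹·m⁻²·s²) = kg⁻³·m⁻⁴·s⁷·A.
Both reduce to kg⁻³·m⁻⁴·s⁷·A.

Yes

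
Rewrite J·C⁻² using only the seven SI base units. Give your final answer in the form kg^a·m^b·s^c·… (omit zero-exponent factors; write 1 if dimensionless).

kg·m²·s⁻⁴·A⁻²

J = N·m (work = force × distance),
    = kg·m²·s⁻².
C = A·s = s·A (charge = current × time).
So C⁻² = s⁻²·A⁻².
Combining: J·C⁻² = (kg·m²·s⁻²) · (s⁻²·A⁻²) = kg·m²·s⁻⁴·A⁻².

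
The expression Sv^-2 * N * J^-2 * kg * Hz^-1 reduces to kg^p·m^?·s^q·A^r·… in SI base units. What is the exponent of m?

Sv = m²·s⁻².
So Sv⁻² = m⁻⁴·s⁴.
N = kg·m·s⁻².
J = kg·m²·s⁻².
So J⁻² = kg⁻²·m⁻⁴·s⁴.
Hz = s⁻¹.
So Hz⁻¹ = s.
Combining: Sv⁻²·N·J⁻²·kg·Hz⁻¹ = (m⁻⁴·s⁴) · (kg·m·s⁻²) · (kg⁻²·m⁻⁴·s⁴) · kg · s = m⁻⁷·s⁷.
The exponent of m is -7.

-7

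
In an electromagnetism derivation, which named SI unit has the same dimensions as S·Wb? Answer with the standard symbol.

C

S = kg⁻¹·m⁻²·s³·A².
Wb = kg·m²·s⁻²·A⁻¹.
Combining: S·Wb = (kg⁻¹·m⁻²·s³·A²) · (kg·m²·s⁻²·A⁻¹) = s·A.
s·A is the base-SI form of the coulomb.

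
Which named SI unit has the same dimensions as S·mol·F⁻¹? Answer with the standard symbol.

S = kg⁻¹·m⁻²·s³·A².
F = kg⁻¹·m⁻²·s⁴·A².
So F⁻¹ = kg·m²·s⁻⁴·A⁻².
Combining: S·mol·F⁻¹ = (kg⁻¹·m⁻²·s³·A²) · mol · (kg·m²·s⁻⁴·A⁻²) = s⁻¹·mol.
s⁻¹·mol is the base-SI form of the katal.

kat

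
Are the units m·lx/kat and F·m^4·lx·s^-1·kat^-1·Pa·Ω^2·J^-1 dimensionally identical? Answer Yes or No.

No

Left side:
  lx = m⁻²·cd.
  kat = s⁻¹·mol.
  So kat⁻¹ = s·mol⁻¹.
  Combining: m·lx·kat⁻¹ = m · (m⁻²·cd) · (s·mol⁻¹) = m⁻¹·s·mol⁻¹·cd.
Right side:
  F = C/V (capacitance = charge per voltage),
      = A·s/(kg·m²·s⁻³·A⁻¹) (substituting C and V),
      = kg⁻¹·m⁻²·s⁴·A².
  lx = lm/m² (illuminance = luminous flux per area),
      = m⁻²·cd.
  kat = mol/s = s⁻¹·mol (catalytic activity).
  So kat⁻¹ = s·mol⁻¹.
  Pa = N/m² (pressure = force per area),
      = kg·m⁻¹·s⁻².
  Ω = V/A (resistance = voltage per current),
      = kg·m²·s⁻³·A⁻².
  So Ω² = kg²·m⁴·s⁻⁶·A⁻⁴.
  J = N·m (work = force × distance),
      = kg·m²·s⁻².
  So J⁻¹ = kg⁻¹·m⁻²·s².
  Combining: F·m⁴·lx·s⁻¹·kat⁻¹·Pa·Ω²·J⁻¹ = (kg⁻¹·m⁻²·s⁴·A²) · m⁴ · (m⁻²·cd) · s⁻¹ · (s·mol⁻¹) · (kg·m⁻¹·s⁻²) · (kg²·m⁴·s⁻⁶·A⁻⁴) · (kg⁻¹·m⁻²·s²) = kg·m·s⁻²·A⁻²·mol⁻¹·cd.
Left is m⁻¹·s·mol⁻¹·cd; right is kg·m·s⁻²·A⁻²·mol⁻¹·cd — different.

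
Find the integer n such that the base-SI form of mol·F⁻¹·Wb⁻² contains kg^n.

F = C/V (capacitance = charge per voltage),
    = A·s/(kg·m²·s⁻³·A⁻¹) (substituting C and V),
    = kg⁻¹·m⁻²·s⁴·A².
So F⁻¹ = kg·m²·s⁻⁴·A⁻².
Wb = V·s (flux: a volt is a weber per second),
    = kg·m²·s⁻²·A⁻¹.
So Wb⁻² = kg⁻²·m⁻⁴·s⁴·A².
Combining: mol·F⁻¹·Wb⁻² = mol · (kg·m²·s⁻⁴·A⁻²) · (kg⁻²·m⁻⁴·s⁴·A²) = kg⁻¹·m⁻²·mol.
The exponent of kg is -1.

-1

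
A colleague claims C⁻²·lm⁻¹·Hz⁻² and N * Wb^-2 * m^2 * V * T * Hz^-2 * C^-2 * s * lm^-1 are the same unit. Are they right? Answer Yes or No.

Left side:
  C = s·A.
  So C⁻² = s⁻²·A⁻².
  lm = cd.
  So lm⁻¹ = cd⁻¹.
  Hz = s⁻¹.
  So Hz⁻² = s².
  Combining: C⁻²·lm⁻¹·Hz⁻² = (s⁻²·A⁻²) · cd⁻¹ · s² = A⁻²·cd⁻¹.
Right side:
  N = kg·m/s² = kg·m·s⁻² (force = mass × acceleration).
  Wb = V·s (flux: a volt is a weber per second),
      = kg·m²·s⁻²·A⁻¹.
  So Wb⁻² = kg⁻²·m⁻⁴·s⁴·A².
  V = W/A (potential = power per current),
      = kg·m²·s⁻³·A⁻¹.
  T = Wb/m² (flux density = flux per area),
      = kg·s⁻²·A⁻¹.
  Hz = 1/s = s⁻¹ (frequency is cycles per second).
  So Hz⁻² = s².
  C = A·s = s·A (charge = current × time).
  So C⁻² = s⁻²·A⁻².
  lm = cd·sr = cd (luminous flux; sr is dimensionless).
  So lm⁻¹ = cd⁻¹.
  Combining: N·Wb⁻²·m²·V·T·Hz⁻²·C⁻²·s·lm⁻¹ = (kg·m·s⁻²) · (kg⁻²·m⁻⁴·s⁴·A²) · m² · (kg·m²·s⁻³·A⁻¹) · (kg·s⁻²·A⁻¹) · s² · (s⁻²·A⁻²) · s · cd⁻¹ = kg·m·s⁻²·A⁻²·cd⁻¹.
Left is A⁻²·cd⁻¹; right is kg·m·s⁻²·A⁻²·cd⁻¹ — different.

No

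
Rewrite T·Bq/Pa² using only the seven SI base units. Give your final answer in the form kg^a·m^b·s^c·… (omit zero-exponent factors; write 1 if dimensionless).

kg⁻¹·m²·s·A⁻¹

T = kg·s⁻²·A⁻¹.
Bq = s⁻¹.
Pa = kg·m⁻¹·s⁻².
So Pa⁻² = kg⁻²·m²·s⁴.
Combining: T·Bq·Pa⁻² = (kg·s⁻²·A⁻¹) · s⁻¹ · (kg⁻²·m²·s⁴) = kg⁻¹·m²·s·A⁻¹.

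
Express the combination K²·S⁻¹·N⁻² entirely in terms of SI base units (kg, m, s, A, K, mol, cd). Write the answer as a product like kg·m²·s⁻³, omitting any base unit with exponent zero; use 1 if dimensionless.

S = 1/Ω (conductance is reciprocal resistance),
    = kg⁻¹·m⁻²·s³·A².
So S⁻¹ = kg·m²·s⁻³·A⁻².
N = kg·m/s² = kg·m·s⁻² (force = mass × acceleration).
So N⁻² = kg⁻²·m⁻²·s⁴.
Combining: K²·S⁻¹·N⁻² = K² · (kg·m²·s⁻³·A⁻²) · (kg⁻²·m⁻²·s⁴) = kg⁻¹·s·A⁻²·K².

kg⁻¹·s·A⁻²·K²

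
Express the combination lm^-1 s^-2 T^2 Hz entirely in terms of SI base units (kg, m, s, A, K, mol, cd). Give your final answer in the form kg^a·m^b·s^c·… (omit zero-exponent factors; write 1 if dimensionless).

lm = cd·sr = cd (luminous flux; sr is dimensionless).
So lm⁻¹ = cd⁻¹.
T = Wb/m² (flux density = flux per area),
    = kg·s⁻²·A⁻¹.
So T² = kg²·s⁻⁴·A⁻².
Hz = 1/s = s⁻¹ (frequency is cycles per second).
Combining: lm⁻¹·s⁻²·T²·Hz = cd⁻¹ · s⁻² · (kg²·s⁻⁴·A⁻²) · s⁻¹ = kg²·s⁻⁷·A⁻²·cd⁻¹.

kg²·s⁻⁷·A⁻²·cd⁻¹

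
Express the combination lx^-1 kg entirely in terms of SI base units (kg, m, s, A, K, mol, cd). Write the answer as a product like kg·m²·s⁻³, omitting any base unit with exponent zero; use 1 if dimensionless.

lx = lm/m² (illuminance = luminous flux per area),
    = m⁻²·cd.
So lx⁻¹ = m²·cd⁻¹.
Combining: lx⁻¹·kg = (m²·cd⁻¹) · kg = kg·m²·cd⁻¹.

kg·m²·cd⁻¹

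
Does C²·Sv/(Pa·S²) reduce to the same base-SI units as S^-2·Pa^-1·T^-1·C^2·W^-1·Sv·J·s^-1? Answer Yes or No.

Left side:
  C = A·s = s·A (charge = current × time).
  So C² = s²·A².
  Sv = J/kg (equivalent dose = energy per mass),
      = m²·s⁻².
  Pa = N/m² (pressure = force per area),
      = kg·m⁻¹·s⁻².
  So Pa⁻¹ = kg⁻¹·m·s².
  S = 1/Ω (conductance is reciprocal resistance),
      = kg⁻¹·m⁻²·s³·A².
  So S⁻² = kg²·m⁴·s⁻⁶·A⁻⁴.
  Combining: C²·Sv·Pa⁻¹·S⁻² = (s²·A²) · (m²·s⁻²) · (kg⁻¹·m·s²) · (kg²·m⁴·s⁻⁶·A⁻⁴) = kg·m⁷·s⁻⁴·A⁻².
Right side:
  S = 1/Ω (conductance is reciprocal resistance),
      = kg⁻¹·m⁻²·s³·A².
  So S⁻² = kg²·m⁴·s⁻⁶·A⁻⁴.
  Pa = N/m² (pressure = force per area),
      = kg·m⁻¹·s⁻².
  So Pa⁻¹ = kg⁻¹·m·s².
  T = Wb/m² (flux density = flux per area),
      = kg·s⁻²·A⁻¹.
  So T⁻¹ = kg⁻¹·s²·A.
  C = A·s = s·A (charge = current × time).
  So C² = s²·A².
  W = J/s (power = energy per time),
      = kg·m²·s⁻³.
  So W⁻¹ = kg⁻¹·m⁻²·s³.
  Sv = J/kg (equivalent dose = energy per mass),
      = m²·s⁻².
  J = N·m (work = force × distance),
      = kg·m²·s⁻².
  Combining: S⁻²·Pa⁻¹·T⁻¹·C²·W⁻¹·Sv·J·s⁻¹ = (kg²·m⁴·s⁻⁶·A⁻⁴) · (kg⁻¹·m·s²) · (kg⁻¹·s²·A) · (s²·A²) · (kg⁻¹·m⁻²·s³) · (m²·s⁻²) · (kg·m²·s⁻²) · s⁻¹ = m⁷·s⁻²·A⁻¹.
Left is kg·m⁷·s⁻⁴·A⁻²; right is m⁷·s⁻²·A⁻¹ — different.

No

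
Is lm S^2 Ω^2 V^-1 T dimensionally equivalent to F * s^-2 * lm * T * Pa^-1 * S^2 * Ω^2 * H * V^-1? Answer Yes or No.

Left side:
  lm = cd·sr = cd (luminous flux; sr is dimensionless).
  S = 1/Ω (conductance is reciprocal resistance),
      = kg⁻¹·m⁻²·s³·A².
  So S² = kg⁻²·m⁻⁴·s⁶·A⁴.
  Ω = V/A (resistance = voltage per current),
      = kg·m²·s⁻³·A⁻².
  So Ω² = kg²·m⁴·s⁻⁶·A⁻⁴.
  V = W/A (potential = power per current),
      = kg·m²·s⁻³·A⁻¹.
  So V⁻¹ = kg⁻¹·m⁻²·s³·A.
  T = Wb/m² (flux density = flux per area),
      = kg·s⁻²·A⁻¹.
  Combining: lm·S²·Ω²·V⁻¹·T = cd · (kg⁻²·m⁻⁴·s⁶·A⁴) · (kg²·m⁴·s⁻⁶·A⁻⁴) · (kg⁻¹·m⁻²·s³·A) · (kg·s⁻²·A⁻¹) = m⁻²·s·cd.
Right side:
  F = kg⁻¹·m⁻²·s⁴·A².
  lm = cd.
  T = kg·s⁻²·A⁻¹.
  Pa = kg·m⁻¹·s⁻².
  So Pa⁻¹ = kg⁻¹·m·s².
  S = kg⁻¹·m⁻²·s³·A².
  So S² = kg⁻²·m⁻⁴·s⁶·A⁴.
  Ω = kg·m²·s⁻³·A⁻².
  So Ω² = kg²·m⁴·s⁻⁶·A⁻⁴.
  H = kg·m²·s⁻²·A⁻².
  V = kg·m²·s⁻³·A⁻¹.
  So V⁻¹ = kg⁻¹·m⁻²·s³·A.
  Combining: F·s⁻²·lm·T·Pa⁻¹·S²·Ω²·H·V⁻¹ = (kg⁻¹·m⁻²·s⁴·A²) · s⁻² · cd · (kg·s⁻²·A⁻¹) · (kg⁻¹·m·s²) · (kg⁻²·m⁻⁴·s⁶·A⁴) · (kg²·m⁴·s⁻⁶·A⁻⁴) · (kg·m²·s⁻²·A⁻²) · (kg⁻¹·m⁻²·s³·A) = kg⁻¹·m⁻¹·s³·cd.
Left is m⁻²·s·cd; right is kg⁻¹·m⁻¹·s³·cd — different.

No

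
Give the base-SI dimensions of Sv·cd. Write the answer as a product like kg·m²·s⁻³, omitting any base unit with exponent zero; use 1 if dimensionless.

Sv = J/kg (equivalent dose = energy per mass),
    = m²·s⁻².
Combining: Sv·cd = (m²·s⁻²) · cd = m²·s⁻²·cd.

m²·s⁻²·cd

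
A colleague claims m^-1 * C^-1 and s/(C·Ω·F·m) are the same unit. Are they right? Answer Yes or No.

Left side:
  C = s·A.
  So C⁻¹ = s⁻¹·A⁻¹.
  Combining: m⁻¹·C⁻¹ = m⁻¹ · (s⁻¹·A⁻¹) = m⁻¹·s⁻¹·A⁻¹.
Right side:
  C = A·s = s·A (charge = current × time).
  So C⁻¹ = s⁻¹·A⁻¹.
  Ω = V/A (resistance = voltage per current),
      = kg·m²·s⁻³·A⁻².
  So Ω⁻¹ = kg⁻¹·m⁻²·s³·A².
  F = C/V (capacitance = charge per voltage),
      = A·s/(kg·m²·s⁻³·A⁻¹) (substituting C and V),
      = kg⁻¹·m⁻²·s⁴·A².
  So F⁻¹ = kg·m²·s⁻⁴·A⁻².
  Combining: s·C⁻¹·Ω⁻¹·F⁻¹·m⁻¹ = s · (s⁻¹·A⁻¹) · (kg⁻¹·m⁻²·s³·A²) · (kg·m²·s⁻⁴·A⁻²) · m⁻¹ = m⁻¹·s⁻¹·A⁻¹.
Both reduce to m⁻¹·s⁻¹·A⁻¹.

Yes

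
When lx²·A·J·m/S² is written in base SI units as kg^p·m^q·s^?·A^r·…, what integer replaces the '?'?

-8

lx = lm/m² (illuminance = luminous flux per area),
    = m⁻²·cd.
So lx² = m⁻⁴·cd².
J = N·m (work = force × distance),
    = kg·m²·s⁻².
S = 1/Ω (conductance is reciprocal resistance),
    = kg⁻¹·m⁻²·s³·A².
So S⁻² = kg²·m⁴·s⁻⁶·A⁻⁴.
Combining: lx²·A·J·S⁻²·m = (m⁻⁴·cd²) · A · (kg·m²·s⁻²) · (kg²·m⁴·s⁻⁶·A⁻⁴) · m = kg³·m³·s⁻⁸·A⁻³·cd².
The exponent of s is -8.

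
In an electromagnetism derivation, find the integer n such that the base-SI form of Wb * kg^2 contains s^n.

Wb = V·s (flux: a volt is a weber per second),
    = kg·m²·s⁻²·A⁻¹.
Combining: Wb·kg² = (kg·m²·s⁻²·A⁻¹) · kg² = kg³·m²·s⁻²·A⁻¹.
The exponent of s is -2.

-2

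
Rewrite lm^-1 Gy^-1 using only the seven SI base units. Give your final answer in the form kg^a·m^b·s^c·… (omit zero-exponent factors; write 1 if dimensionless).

m⁻²·s²·cd⁻¹

lm = cd·sr = cd (luminous flux; sr is dimensionless).
So lm⁻¹ = cd⁻¹.
Gy = J/kg (absorbed dose = energy per mass),
    = m²·s⁻².
So Gy⁻¹ = m⁻²·s².
Combining: lm⁻¹·Gy⁻¹ = cd⁻¹ · (m⁻²·s²) = m⁻²·s²·cd⁻¹.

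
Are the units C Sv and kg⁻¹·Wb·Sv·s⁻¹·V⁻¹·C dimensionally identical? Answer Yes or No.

Left side:
  C = A·s = s·A (charge = current × time).
  Sv = J/kg (equivalent dose = energy per mass),
      = m²·s⁻².
  Combining: C·Sv = (s·A) · (m²·s⁻²) = m²·s⁻¹·A.
Right side:
  Wb = V·s (flux: a volt is a weber per second),
      = kg·m²·s⁻²·A⁻¹.
  Sv = J/kg (equivalent dose = energy per mass),
      = m²·s⁻².
  V = W/A (potential = power per current),
      = kg·m²·s⁻³·A⁻¹.
  So V⁻¹ = kg⁻¹·m⁻²·s³·A.
  C = A·s = s·A (charge = current × time).
  Combining: kg⁻¹·Wb·Sv·s⁻¹·V⁻¹·C = kg⁻¹ · (kg·m²·s⁻²·A⁻¹) · (m²·s⁻²) · s⁻¹ · (kg⁻¹·m⁻²·s³·A) · (s·A) = kg⁻¹·m²·s⁻¹·A.
Left is m²·s⁻¹·A; right is kg⁻¹·m²·s⁻¹·A — different.

No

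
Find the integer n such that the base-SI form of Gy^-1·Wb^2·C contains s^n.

-1

Gy = J/kg (absorbed dose = energy per mass),
    = m²·s⁻².
So Gy⁻¹ = m⁻²·s².
Wb = V·s (flux: a volt is a weber per second),
    = kg·m²·s⁻²·A⁻¹.
So Wb² = kg²·m⁴·s⁻⁴·A⁻².
C = A·s = s·A (charge = current × time).
Combining: Gy⁻¹·Wb²·C = (m⁻²·s²) · (kg²·m⁴·s⁻⁴·A⁻²) · (s·A) = kg²·m²·s⁻¹·A⁻¹.
The exponent of s is -1.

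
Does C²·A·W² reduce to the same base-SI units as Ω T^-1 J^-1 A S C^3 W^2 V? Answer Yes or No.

No

Left side:
  C = A·s = s·A (charge = current × time).
  So C² = s²·A².
  W = J/s (power = energy per time),
      = kg·m²·s⁻³.
  So W² = kg²·m⁴·s⁻⁶.
  Combining: C²·A·W² = (s²·A²) · A · (kg²·m⁴·s⁻⁶) = kg²·m⁴·s⁻⁴·A³.
Right side:
  Ω = kg·m²·s⁻³·A⁻².
  T = kg·s⁻²·A⁻¹.
  So T⁻¹ = kg⁻¹·s²·A.
  J = kg·m²·s⁻².
  So J⁻¹ = kg⁻¹·m⁻²·s².
  S = kg⁻¹·m⁻²·s³·A².
  C = s·A.
  So C³ = s³·A³.
  W = kg·m²·s⁻³.
  So W² = kg²·m⁴·s⁻⁶.
  V = kg·m²·s⁻³·A⁻¹.
  Combining: Ω·T⁻¹·J⁻¹·A·S·C³·W²·V = (kg·m²·s⁻³·A⁻²) · (kg⁻¹·s²·A) · (kg⁻¹·m⁻²·s²) · A · (kg⁻¹·m⁻²·s³·A²) · (s³·A³) · (kg²·m⁴·s⁻⁶) · (kg·m²·s⁻³·A⁻¹) = kg·m⁴·s⁻²·A⁴.
Left is kg²·m⁴·s⁻⁴·A³; right is kg·m⁴·s⁻²·A⁴ — different.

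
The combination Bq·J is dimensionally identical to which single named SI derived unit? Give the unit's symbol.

Bq = 1/s = s⁻¹ (activity is decays per second).
J = N·m (work = force × distance),
    = kg·m²·s⁻².
Combining: Bq·J = s⁻¹ · (kg·m²·s⁻²) = kg·m²·s⁻³.
kg·m²·s⁻³ is the base-SI form of the watt.

W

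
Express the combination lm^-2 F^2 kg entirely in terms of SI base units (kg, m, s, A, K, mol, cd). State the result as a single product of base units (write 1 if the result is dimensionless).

kg⁻¹·m⁻⁴·s⁸·A⁴·cd⁻²

lm = cd.
So lm⁻² = cd⁻².
F = kg⁻¹·m⁻²·s⁴·A².
So F² = kg⁻²·m⁻⁴·s⁸·A⁴.
Combining: lm⁻²·F²·kg = cd⁻² · (kg⁻²·m⁻⁴·s⁸·A⁴) · kg = kg⁻¹·m⁻⁴·s⁸·A⁴·cd⁻².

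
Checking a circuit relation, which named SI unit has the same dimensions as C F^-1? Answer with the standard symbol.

V

C = A·s = s·A (charge = current × time).
F = C/V (capacitance = charge per voltage),
    = A·s/(kg·m²·s⁻³·A⁻¹) (substituting C and V),
    = kg⁻¹·m⁻²·s⁴·A².
So F⁻¹ = kg·m²·s⁻⁴·A⁻².
Combining: C·F⁻¹ = (s·A) · (kg·m²·s⁻⁴·A⁻²) = kg·m²·s⁻³·A⁻¹.
kg·m²·s⁻³·A⁻¹ is the base-SI form of the volt.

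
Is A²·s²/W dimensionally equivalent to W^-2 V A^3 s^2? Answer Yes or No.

Yes

Left side:
  W = J/s (power = energy per time),
      = kg·m²·s⁻³.
  So W⁻¹ = kg⁻¹·m⁻²·s³.
  Combining: A²·W⁻¹·s² = A² · (kg⁻¹·m⁻²·s³) · s² = kg⁻¹·m⁻²·s⁵·A².
Right side:
  W = J/s (power = energy per time),
      = kg·m²·s⁻³.
  So W⁻² = kg⁻²·m⁻⁴·s⁶.
  V = W/A (potential = power per current),
      = kg·m²·s⁻³·A⁻¹.
  Combining: W⁻²·V·A³·s² = (kg⁻²·m⁻⁴·s⁶) · (kg·m²·s⁻³·A⁻¹) · A³ · s² = kg⁻¹·m⁻²·s⁵·A².
Both reduce to kg⁻¹·m⁻²·s⁵·A².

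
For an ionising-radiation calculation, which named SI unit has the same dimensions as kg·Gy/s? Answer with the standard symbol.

W

Gy = J/kg (absorbed dose = energy per mass),
    = m²·s⁻².
Combining: kg·Gy·s⁻¹ = kg · (m²·s⁻²) · s⁻¹ = kg·m²·s⁻³.
kg·m²·s⁻³ is the base-SI form of the watt.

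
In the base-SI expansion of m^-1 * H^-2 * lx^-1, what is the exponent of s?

4

H = Wb/A (inductance = flux per current),
    = kg·m²·s⁻²·A⁻².
So H⁻² = kg⁻²·m⁻⁴·s⁴·A⁴.
lx = lm/m² (illuminance = luminous flux per area),
    = m⁻²·cd.
So lx⁻¹ = m²·cd⁻¹.
Combining: m⁻¹·H⁻²·lx⁻¹ = m⁻¹ · (kg⁻²·m⁻⁴·s⁴·A⁴) · (m²·cd⁻¹) = kg⁻²·m⁻³·s⁴·A⁴·cd⁻¹.
The exponent of s is 4.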